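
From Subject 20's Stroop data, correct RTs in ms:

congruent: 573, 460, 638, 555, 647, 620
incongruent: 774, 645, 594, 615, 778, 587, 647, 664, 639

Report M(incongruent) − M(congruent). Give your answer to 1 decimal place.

78.2 ms

M(congruent) = 3493/6 = 582.167
M(incongruent) = 5943/9 = 660.333
Difference = 660.333 − 582.167 = 78.167 ms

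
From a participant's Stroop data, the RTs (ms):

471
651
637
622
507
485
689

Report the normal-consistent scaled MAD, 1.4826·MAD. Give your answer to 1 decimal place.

99.3 ms

Sorted: 471, 485, 507, 622, 637, 651, 689 → median = 622
|x − 622| sorted: 0, 15, 29, 67, 115, 137, 151 → MAD = 67
Robust SD ≈ 1.4826 × 67 = 99.334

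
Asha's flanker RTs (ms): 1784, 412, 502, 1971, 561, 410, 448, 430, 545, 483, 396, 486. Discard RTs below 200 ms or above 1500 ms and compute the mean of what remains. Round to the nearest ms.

Excluded: 1784, 1971
Retained (n=10): Σ = 4673
Mean = 4673/10 = 467.3000

467 ms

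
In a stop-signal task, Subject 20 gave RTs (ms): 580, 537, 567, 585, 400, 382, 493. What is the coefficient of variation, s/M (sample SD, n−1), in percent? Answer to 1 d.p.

n = 7, Σ = 3544, M = 506.2857
Σ(x−M)² = 43179.429; s = √(43179.429/6) = 84.8326
CV = 84.8326 / 506.2857 = 0.16756 = 16.756%

16.8%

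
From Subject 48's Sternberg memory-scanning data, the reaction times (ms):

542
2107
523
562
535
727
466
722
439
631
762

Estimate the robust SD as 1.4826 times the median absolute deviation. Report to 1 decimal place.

Sorted: 439, 466, 523, 535, 542, 562, 631, 722, 727, 762, 2107 → median = 562
|x − 562| sorted: 0, 20, 27, 39, 69, 96, 123, 160, 165, 200, 1545 → MAD = 96
Robust SD ≈ 1.4826 × 96 = 142.330

142.3 ms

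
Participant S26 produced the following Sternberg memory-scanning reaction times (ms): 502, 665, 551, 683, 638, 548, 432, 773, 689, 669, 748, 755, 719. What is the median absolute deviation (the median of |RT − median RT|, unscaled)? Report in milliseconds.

Sorted: 432, 502, 548, 551, 638, 665, 669, 683, 689, 719, 748, 755, 773 → median = 669
|x − 669|: 167, 4, 118, 14, 31, 121, 237, 104, 20, 0, 79, 86, 50
Sorted deviations: 0, 4, 14, 20, 31, 50, 79, 86, 104, 118, 121, 167, 237 → MAD = 79

79 ms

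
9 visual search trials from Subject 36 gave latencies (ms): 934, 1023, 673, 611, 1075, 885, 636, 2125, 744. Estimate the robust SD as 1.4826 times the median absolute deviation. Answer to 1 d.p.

Sorted: 611, 636, 673, 744, 885, 934, 1023, 1075, 2125 → median = 885
|x − 885| sorted: 0, 49, 138, 141, 190, 212, 249, 274, 1240 → MAD = 190
Robust SD ≈ 1.4826 × 190 = 281.694

281.7 ms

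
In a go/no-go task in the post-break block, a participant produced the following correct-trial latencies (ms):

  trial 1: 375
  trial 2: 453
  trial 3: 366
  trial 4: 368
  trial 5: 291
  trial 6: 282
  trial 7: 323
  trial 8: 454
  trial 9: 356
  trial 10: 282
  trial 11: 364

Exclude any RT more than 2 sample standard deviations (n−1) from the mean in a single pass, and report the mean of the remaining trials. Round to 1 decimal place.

355.8 ms

n = 11, ΣRT = 3914, M = 355.818
Σ(x−M)² = 35947.64; s = √(35947.64/10) = 59.956
Cutoffs: 355.818 ± 2·59.956 → [235.9, 475.7]
No RTs fall outside the cutoffs; all 11 retained. Mean = 3914/11 = 355.818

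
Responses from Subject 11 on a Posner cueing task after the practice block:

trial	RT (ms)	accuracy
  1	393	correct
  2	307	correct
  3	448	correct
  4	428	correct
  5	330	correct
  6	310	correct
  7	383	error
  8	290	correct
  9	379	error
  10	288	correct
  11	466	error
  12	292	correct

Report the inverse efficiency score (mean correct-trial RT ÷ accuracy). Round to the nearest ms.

457 ms

Correct trials (n=9): 393, 307, 448, 428, 330, 310, 290, 288, 292
Mean correct RT = 3086/9 = 342.8889 ms
Proportion correct = 9/12
IES = 342.8889 / (9/12) = 457.185 ms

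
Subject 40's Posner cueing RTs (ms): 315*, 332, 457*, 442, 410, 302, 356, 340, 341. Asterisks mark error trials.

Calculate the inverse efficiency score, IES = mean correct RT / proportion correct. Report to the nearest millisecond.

463 ms

Correct trials (n=7): 332, 442, 410, 302, 356, 340, 341
Mean correct RT = 2523/7 = 360.4286 ms
Proportion correct = 7/9
IES = 360.4286 / (7/9) = 463.408 ms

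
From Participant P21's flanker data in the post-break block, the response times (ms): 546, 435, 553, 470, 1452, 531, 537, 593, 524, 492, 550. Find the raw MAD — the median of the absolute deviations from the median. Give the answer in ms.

Sorted: 435, 470, 492, 524, 531, 537, 546, 550, 553, 593, 1452 → median = 537
|x − 537|: 9, 102, 16, 67, 915, 6, 0, 56, 13, 45, 13
Sorted deviations: 0, 6, 9, 13, 13, 16, 45, 56, 67, 102, 915 → MAD = 16

16 ms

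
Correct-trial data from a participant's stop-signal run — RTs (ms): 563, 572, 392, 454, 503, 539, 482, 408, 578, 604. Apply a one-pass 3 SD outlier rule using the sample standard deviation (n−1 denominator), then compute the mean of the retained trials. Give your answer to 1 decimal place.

n = 10, ΣRT = 5095, M = 509.500
Σ(x−M)² = 49248.50; s = √(49248.50/9) = 73.973
Cutoffs: 509.500 ± 3·73.973 → [287.6, 731.4]
No RTs fall outside the cutoffs; all 10 retained. Mean = 5095/10 = 509.500

509.5 ms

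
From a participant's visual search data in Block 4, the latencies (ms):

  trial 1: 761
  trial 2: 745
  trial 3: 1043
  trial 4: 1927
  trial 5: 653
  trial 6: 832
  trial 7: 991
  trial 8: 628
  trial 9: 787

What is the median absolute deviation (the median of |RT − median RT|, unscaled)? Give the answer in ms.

134 ms

Sorted: 628, 653, 745, 761, 787, 832, 991, 1043, 1927 → median = 787
|x − 787|: 26, 42, 256, 1140, 134, 45, 204, 159, 0
Sorted deviations: 0, 26, 42, 45, 134, 159, 204, 256, 1140 → MAD = 134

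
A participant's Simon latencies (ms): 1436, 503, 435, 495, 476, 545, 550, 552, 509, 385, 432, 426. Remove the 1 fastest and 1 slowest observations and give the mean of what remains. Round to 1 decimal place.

Sorted: 385, 426, 432, 435, 476, 495, 503, 509, 545, 550, 552, 1436
Drop lowest 1 (385) and highest 1 (1436)
Remaining (n=10): Σ = 4923, mean = 4923/10 = 492.300

492.3 ms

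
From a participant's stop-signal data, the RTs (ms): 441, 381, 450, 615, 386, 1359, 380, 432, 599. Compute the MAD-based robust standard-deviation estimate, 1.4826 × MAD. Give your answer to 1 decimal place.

89.0 ms

Sorted: 380, 381, 386, 432, 441, 450, 599, 615, 1359 → median = 441
|x − 441| sorted: 0, 9, 9, 55, 60, 61, 158, 174, 918 → MAD = 60
Robust SD ≈ 1.4826 × 60 = 88.956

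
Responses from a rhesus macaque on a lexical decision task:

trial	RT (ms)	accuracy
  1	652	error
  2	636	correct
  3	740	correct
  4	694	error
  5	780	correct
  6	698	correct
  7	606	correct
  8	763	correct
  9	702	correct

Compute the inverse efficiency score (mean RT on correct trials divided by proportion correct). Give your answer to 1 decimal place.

904.6 ms

Correct trials (n=7): 636, 740, 780, 698, 606, 763, 702
Mean correct RT = 4925/7 = 703.5714 ms
Proportion correct = 7/9
IES = 703.5714 / (7/9) = 904.592 ms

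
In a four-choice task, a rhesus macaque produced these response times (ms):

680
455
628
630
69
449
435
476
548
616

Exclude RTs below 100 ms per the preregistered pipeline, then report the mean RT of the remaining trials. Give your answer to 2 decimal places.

Excluded: 69
Retained (n=9): Σ = 4917
Mean = 4917/9 = 546.3333

546.33 ms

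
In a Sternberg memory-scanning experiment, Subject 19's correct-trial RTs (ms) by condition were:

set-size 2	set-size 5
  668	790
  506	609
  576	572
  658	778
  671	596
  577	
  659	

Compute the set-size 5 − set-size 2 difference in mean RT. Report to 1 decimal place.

52.6 ms

M(set-size 2) = 4315/7 = 616.429
M(set-size 5) = 3345/5 = 669.000
Difference = 669.000 − 616.429 = 52.571 ms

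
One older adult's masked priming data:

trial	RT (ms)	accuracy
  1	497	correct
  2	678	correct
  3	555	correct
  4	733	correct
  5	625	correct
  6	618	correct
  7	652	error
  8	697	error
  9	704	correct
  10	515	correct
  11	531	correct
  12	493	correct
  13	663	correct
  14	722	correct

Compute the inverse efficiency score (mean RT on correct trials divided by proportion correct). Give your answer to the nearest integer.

713 ms

Correct trials (n=12): 497, 678, 555, 733, 625, 618, 704, 515, 531, 493, 663, 722
Mean correct RT = 7334/12 = 611.1667 ms
Proportion correct = 12/14
IES = 611.1667 / (12/14) = 713.028 ms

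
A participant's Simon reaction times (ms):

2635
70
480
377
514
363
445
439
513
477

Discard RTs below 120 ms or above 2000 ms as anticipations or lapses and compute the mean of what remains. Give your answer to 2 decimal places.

Excluded: 70, 2635
Retained (n=8): Σ = 3608
Mean = 3608/8 = 451.0000

451.00 ms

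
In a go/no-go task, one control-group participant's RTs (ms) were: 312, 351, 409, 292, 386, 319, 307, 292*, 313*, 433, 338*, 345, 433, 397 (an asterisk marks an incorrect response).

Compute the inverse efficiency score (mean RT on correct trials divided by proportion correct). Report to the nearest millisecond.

461 ms

Correct trials (n=11): 312, 351, 409, 292, 386, 319, 307, 433, 345, 433, 397
Mean correct RT = 3984/11 = 362.1818 ms
Proportion correct = 11/14
IES = 362.1818 / (11/14) = 460.959 ms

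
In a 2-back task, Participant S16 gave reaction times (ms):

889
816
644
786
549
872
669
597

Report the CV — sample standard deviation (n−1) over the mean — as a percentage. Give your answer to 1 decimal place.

17.8%

n = 8, Σ = 5822, M = 727.7500
Σ(x−M)² = 117503.500; s = √(117503.500/7) = 129.5616
CV = 129.5616 / 727.7500 = 0.17803 = 17.803%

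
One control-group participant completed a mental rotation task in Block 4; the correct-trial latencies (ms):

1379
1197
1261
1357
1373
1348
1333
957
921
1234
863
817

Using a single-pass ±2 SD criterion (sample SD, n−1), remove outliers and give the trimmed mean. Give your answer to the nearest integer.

1170 ms

n = 12, ΣRT = 14040, M = 1170.000
Σ(x−M)² = 517446.00; s = √(517446.00/11) = 216.888
Cutoffs: 1170.000 ± 2·216.888 → [736.2, 1603.8]
No RTs fall outside the cutoffs; all 12 retained. Mean = 14040/12 = 1170.000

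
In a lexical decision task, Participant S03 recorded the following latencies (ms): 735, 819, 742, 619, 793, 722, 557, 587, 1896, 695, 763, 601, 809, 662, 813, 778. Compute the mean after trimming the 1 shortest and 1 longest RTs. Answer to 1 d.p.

Sorted: 557, 587, 601, 619, 662, 695, 722, 735, 742, 763, 778, 793, 809, 813, 819, 1896
Drop lowest 1 (557) and highest 1 (1896)
Remaining (n=14): Σ = 10138, mean = 10138/14 = 724.143

724.1 ms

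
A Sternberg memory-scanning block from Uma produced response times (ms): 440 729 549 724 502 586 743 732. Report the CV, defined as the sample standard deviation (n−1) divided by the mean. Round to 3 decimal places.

n = 8, Σ = 5005, M = 625.6250
Σ(x−M)² = 102637.875; s = √(102637.875/7) = 121.0890
CV = 121.0890 / 625.6250 = 0.19355

0.194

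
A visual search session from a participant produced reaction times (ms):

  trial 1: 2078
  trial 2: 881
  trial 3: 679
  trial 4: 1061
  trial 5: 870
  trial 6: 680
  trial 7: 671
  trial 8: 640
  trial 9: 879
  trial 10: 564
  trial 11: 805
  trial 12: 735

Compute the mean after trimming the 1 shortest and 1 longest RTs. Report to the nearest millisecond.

790 ms

Sorted: 564, 640, 671, 679, 680, 735, 805, 870, 879, 881, 1061, 2078
Drop lowest 1 (564) and highest 1 (2078)
Remaining (n=10): Σ = 7901, mean = 7901/10 = 790.100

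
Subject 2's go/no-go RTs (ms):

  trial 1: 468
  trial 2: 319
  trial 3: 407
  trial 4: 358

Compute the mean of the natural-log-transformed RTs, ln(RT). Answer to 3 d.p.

ln(RT): 6.1485, 5.7652, 6.0088, 5.8805
Σ ln(RT) = 23.8030
Mean = 23.8030/4 = 5.95075

5.951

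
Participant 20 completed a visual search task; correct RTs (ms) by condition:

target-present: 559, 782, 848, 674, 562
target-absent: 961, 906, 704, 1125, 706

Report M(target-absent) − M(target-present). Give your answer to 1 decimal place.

M(target-present) = 3425/5 = 685.000
M(target-absent) = 4402/5 = 880.400
Difference = 880.400 − 685.000 = 195.400 ms

195.4 ms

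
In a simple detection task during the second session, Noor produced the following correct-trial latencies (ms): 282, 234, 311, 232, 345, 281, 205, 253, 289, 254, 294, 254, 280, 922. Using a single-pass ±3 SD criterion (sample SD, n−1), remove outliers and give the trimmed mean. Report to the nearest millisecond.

270 ms

n = 14, ΣRT = 4436, M = 316.857
Σ(x−M)² = 410739.71; s = √(410739.71/13) = 177.751
Cutoffs: 316.857 ± 3·177.751 → [-216.4, 850.1]
Outside: 922 → excluded.
Retained (n=13): Σ = 3514, mean = 3514/13 = 270.308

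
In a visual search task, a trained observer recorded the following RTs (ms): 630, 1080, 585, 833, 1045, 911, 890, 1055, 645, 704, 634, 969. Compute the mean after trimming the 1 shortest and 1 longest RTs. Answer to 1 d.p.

831.6 ms

Sorted: 585, 630, 634, 645, 704, 833, 890, 911, 969, 1045, 1055, 1080
Drop lowest 1 (585) and highest 1 (1080)
Remaining (n=10): Σ = 8316, mean = 8316/10 = 831.600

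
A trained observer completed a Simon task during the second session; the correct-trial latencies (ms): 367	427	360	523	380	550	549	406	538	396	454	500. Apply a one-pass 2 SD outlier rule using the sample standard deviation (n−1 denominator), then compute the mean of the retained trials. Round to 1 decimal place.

454.2 ms

n = 12, ΣRT = 5450, M = 454.167
Σ(x−M)² = 60451.67; s = √(60451.67/11) = 74.132
Cutoffs: 454.167 ± 2·74.132 → [305.9, 602.4]
No RTs fall outside the cutoffs; all 12 retained. Mean = 5450/12 = 454.167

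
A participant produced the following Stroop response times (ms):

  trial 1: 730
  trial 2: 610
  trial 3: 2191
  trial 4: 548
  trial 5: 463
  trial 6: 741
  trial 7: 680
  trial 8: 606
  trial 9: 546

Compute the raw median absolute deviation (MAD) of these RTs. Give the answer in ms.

70 ms

Sorted: 463, 546, 548, 606, 610, 680, 730, 741, 2191 → median = 610
|x − 610|: 120, 0, 1581, 62, 147, 131, 70, 4, 64
Sorted deviations: 0, 4, 62, 64, 70, 120, 131, 147, 1581 → MAD = 70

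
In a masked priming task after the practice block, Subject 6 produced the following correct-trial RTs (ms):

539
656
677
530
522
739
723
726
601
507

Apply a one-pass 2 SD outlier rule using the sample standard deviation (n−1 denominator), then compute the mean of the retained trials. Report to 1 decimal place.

n = 10, ΣRT = 6220, M = 622.000
Σ(x−M)² = 77906.00; s = √(77906.00/9) = 93.039
Cutoffs: 622.000 ± 2·93.039 → [435.9, 808.1]
No RTs fall outside the cutoffs; all 10 retained. Mean = 6220/10 = 622.000

622.0 ms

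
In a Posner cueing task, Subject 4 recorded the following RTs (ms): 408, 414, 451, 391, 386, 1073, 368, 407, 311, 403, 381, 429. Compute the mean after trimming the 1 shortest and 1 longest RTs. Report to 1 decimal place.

Sorted: 311, 368, 381, 386, 391, 403, 407, 408, 414, 429, 451, 1073
Drop lowest 1 (311) and highest 1 (1073)
Remaining (n=10): Σ = 4038, mean = 4038/10 = 403.800

403.8 ms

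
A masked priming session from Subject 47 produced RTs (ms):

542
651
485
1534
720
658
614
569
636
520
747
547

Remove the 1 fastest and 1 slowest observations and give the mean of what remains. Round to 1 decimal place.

Sorted: 485, 520, 542, 547, 569, 614, 636, 651, 658, 720, 747, 1534
Drop lowest 1 (485) and highest 1 (1534)
Remaining (n=10): Σ = 6204, mean = 6204/10 = 620.400

620.4 ms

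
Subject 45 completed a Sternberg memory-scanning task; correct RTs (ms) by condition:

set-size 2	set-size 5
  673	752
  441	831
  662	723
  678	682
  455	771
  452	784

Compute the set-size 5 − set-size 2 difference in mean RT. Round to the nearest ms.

M(set-size 2) = 3361/6 = 560.167
M(set-size 5) = 4543/6 = 757.167
Difference = 757.167 − 560.167 = 197.000 ms

197 ms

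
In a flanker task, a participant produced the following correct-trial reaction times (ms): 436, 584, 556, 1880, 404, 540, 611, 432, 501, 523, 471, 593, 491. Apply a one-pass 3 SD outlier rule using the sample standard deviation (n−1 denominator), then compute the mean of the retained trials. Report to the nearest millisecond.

512 ms

n = 13, ΣRT = 8022, M = 617.077
Σ(x−M)² = 1778358.92; s = √(1778358.92/12) = 384.963
Cutoffs: 617.077 ± 3·384.963 → [-537.8, 1772.0]
Outside: 1880 → excluded.
Retained (n=12): Σ = 6142, mean = 6142/12 = 511.833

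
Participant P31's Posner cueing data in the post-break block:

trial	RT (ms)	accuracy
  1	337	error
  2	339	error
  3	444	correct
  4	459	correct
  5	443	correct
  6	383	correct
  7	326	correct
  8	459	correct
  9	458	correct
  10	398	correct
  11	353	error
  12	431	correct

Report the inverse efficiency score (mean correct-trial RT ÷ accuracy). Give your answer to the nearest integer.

Correct trials (n=9): 444, 459, 443, 383, 326, 459, 458, 398, 431
Mean correct RT = 3801/9 = 422.3333 ms
Proportion correct = 9/12
IES = 422.3333 / (9/12) = 563.111 ms

563 ms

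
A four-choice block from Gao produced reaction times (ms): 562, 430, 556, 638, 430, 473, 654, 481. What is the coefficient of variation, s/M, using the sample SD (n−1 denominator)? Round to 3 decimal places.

n = 8, Σ = 4224, M = 528.0000
Σ(x−M)² = 54358.000; s = √(54358.000/7) = 88.1217
CV = 88.1217 / 528.0000 = 0.16690

0.167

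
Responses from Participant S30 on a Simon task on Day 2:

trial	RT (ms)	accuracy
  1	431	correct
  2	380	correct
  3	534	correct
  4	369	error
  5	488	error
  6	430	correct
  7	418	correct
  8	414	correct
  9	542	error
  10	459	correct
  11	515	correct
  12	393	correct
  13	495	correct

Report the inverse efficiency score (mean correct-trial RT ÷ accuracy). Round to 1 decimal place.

581.0 ms

Correct trials (n=10): 431, 380, 534, 430, 418, 414, 459, 515, 393, 495
Mean correct RT = 4469/10 = 446.9000 ms
Proportion correct = 10/13
IES = 446.9000 / (10/13) = 580.970 ms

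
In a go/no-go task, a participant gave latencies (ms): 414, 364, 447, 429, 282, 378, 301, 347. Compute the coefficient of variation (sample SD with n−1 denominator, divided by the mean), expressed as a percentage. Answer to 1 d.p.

16.0%

n = 8, Σ = 2962, M = 370.2500
Σ(x−M)² = 24479.500; s = √(24479.500/7) = 59.1360
CV = 59.1360 / 370.2500 = 0.15972 = 15.972%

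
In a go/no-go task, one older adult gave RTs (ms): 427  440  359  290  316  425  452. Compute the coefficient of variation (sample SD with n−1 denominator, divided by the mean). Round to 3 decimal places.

n = 7, Σ = 2709, M = 387.0000
Σ(x−M)² = 25312.000; s = √(25312.000/6) = 64.9513
CV = 64.9513 / 387.0000 = 0.16783

0.168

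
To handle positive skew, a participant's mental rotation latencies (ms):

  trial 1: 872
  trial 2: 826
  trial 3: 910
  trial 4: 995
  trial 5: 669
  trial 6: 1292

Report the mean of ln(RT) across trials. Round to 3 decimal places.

6.812

ln(RT): 6.7708, 6.7166, 6.8134, 6.9027, 6.5058, 7.1639
Σ ln(RT) = 40.8733
Mean = 40.8733/6 = 6.81222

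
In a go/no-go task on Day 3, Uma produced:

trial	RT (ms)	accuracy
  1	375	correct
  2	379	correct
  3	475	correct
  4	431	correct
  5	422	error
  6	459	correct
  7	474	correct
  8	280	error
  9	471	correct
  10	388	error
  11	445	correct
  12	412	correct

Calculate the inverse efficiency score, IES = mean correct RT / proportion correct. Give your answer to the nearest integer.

581 ms

Correct trials (n=9): 375, 379, 475, 431, 459, 474, 471, 445, 412
Mean correct RT = 3921/9 = 435.6667 ms
Proportion correct = 9/12
IES = 435.6667 / (9/12) = 580.889 ms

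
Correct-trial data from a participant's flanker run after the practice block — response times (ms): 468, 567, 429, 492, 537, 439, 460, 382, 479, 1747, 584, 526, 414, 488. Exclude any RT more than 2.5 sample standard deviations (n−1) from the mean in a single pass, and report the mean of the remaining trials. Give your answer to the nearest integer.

n = 14, ΣRT = 8012, M = 572.286
Σ(x−M)² = 1528800.86; s = √(1528800.86/13) = 342.929
Cutoffs: 572.286 ± 2.5·342.929 → [-285.0, 1429.6]
Outside: 1747 → excluded.
Retained (n=13): Σ = 6265, mean = 6265/13 = 481.923

482 ms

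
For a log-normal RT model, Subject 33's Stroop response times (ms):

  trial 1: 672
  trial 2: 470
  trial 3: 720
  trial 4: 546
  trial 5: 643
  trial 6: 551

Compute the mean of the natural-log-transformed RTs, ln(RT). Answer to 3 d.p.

ln(RT): 6.5103, 6.1527, 6.5793, 6.3026, 6.4661, 6.3117
Σ ln(RT) = 38.3227
Mean = 38.3227/6 = 6.38712

6.387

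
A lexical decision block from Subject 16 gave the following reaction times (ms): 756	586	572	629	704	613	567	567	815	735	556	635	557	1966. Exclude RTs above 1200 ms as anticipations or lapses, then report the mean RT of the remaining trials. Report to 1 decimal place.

Excluded: 1966
Retained (n=13): Σ = 8292
Mean = 8292/13 = 637.8462

637.8 ms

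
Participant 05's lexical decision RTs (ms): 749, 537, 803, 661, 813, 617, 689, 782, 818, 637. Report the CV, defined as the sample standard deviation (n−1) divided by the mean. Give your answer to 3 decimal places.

n = 10, Σ = 7106, M = 710.6000
Σ(x−M)² = 84372.400; s = √(84372.400/9) = 96.8231
CV = 96.8231 / 710.6000 = 0.13626

0.136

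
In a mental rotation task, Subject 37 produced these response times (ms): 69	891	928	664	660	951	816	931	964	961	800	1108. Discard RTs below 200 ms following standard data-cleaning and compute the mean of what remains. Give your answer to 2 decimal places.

Excluded: 69
Retained (n=11): Σ = 9674
Mean = 9674/11 = 879.4545

879.45 ms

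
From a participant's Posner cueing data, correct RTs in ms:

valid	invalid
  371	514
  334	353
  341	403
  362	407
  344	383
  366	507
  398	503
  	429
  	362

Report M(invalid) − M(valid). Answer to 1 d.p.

M(valid) = 2516/7 = 359.429
M(invalid) = 3861/9 = 429.000
Difference = 429.000 − 359.429 = 69.571 ms

69.6 ms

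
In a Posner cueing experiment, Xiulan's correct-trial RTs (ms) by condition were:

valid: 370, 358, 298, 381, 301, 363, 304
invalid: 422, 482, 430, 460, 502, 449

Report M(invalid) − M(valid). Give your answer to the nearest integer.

118 ms

M(valid) = 2375/7 = 339.286
M(invalid) = 2745/6 = 457.500
Difference = 457.500 − 339.286 = 118.214 ms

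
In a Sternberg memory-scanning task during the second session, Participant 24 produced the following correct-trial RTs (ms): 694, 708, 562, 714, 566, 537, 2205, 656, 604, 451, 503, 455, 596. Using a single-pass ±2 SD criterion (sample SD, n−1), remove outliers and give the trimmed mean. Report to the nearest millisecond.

n = 13, ΣRT = 9251, M = 711.615
Σ(x−M)² = 2509939.08; s = √(2509939.08/12) = 457.342
Cutoffs: 711.615 ± 2·457.342 → [-203.1, 1626.3]
Outside: 2205 → excluded.
Retained (n=12): Σ = 7046, mean = 7046/12 = 587.167

587 ms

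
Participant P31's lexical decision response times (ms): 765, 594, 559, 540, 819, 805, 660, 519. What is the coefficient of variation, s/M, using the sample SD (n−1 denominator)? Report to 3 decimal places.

0.187

n = 8, Σ = 5261, M = 657.6250
Σ(x−M)² = 106123.875; s = √(106123.875/7) = 123.1282
CV = 123.1282 / 657.6250 = 0.18723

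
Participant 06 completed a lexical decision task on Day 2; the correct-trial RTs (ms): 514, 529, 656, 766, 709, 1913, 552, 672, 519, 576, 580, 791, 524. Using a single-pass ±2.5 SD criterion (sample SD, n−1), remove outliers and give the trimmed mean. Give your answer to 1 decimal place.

615.7 ms

n = 13, ΣRT = 9301, M = 715.462
Σ(x−M)² = 1662953.23; s = √(1662953.23/12) = 372.263
Cutoffs: 715.462 ± 2.5·372.263 → [-215.2, 1646.1]
Outside: 1913 → excluded.
Retained (n=12): Σ = 7388, mean = 7388/12 = 615.667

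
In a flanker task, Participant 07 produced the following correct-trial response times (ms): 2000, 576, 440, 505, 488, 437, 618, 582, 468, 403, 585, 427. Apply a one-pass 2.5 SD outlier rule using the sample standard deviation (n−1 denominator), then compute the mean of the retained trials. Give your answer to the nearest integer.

n = 12, ΣRT = 7529, M = 627.417
Σ(x−M)² = 2112328.92; s = √(2112328.92/11) = 438.212
Cutoffs: 627.417 ± 2.5·438.212 → [-468.1, 1722.9]
Outside: 2000 → excluded.
Retained (n=11): Σ = 5529, mean = 5529/11 = 502.636

503 ms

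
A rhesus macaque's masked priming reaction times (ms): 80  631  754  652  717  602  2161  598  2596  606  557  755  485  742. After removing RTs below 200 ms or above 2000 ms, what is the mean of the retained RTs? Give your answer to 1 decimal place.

Excluded: 80, 2161, 2596
Retained (n=11): Σ = 7099
Mean = 7099/11 = 645.3636

645.4 ms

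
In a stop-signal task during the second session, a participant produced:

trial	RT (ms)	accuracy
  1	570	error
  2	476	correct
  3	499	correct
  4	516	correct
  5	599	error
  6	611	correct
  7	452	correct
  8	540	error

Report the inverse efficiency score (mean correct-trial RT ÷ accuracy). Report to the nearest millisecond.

817 ms

Correct trials (n=5): 476, 499, 516, 611, 452
Mean correct RT = 2554/5 = 510.8000 ms
Proportion correct = 5/8
IES = 510.8000 / (5/8) = 817.280 ms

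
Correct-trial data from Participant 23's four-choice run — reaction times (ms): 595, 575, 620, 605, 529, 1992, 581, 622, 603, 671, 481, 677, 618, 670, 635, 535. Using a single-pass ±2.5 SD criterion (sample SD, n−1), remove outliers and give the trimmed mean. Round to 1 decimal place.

n = 16, ΣRT = 11009, M = 688.062
Σ(x−M)² = 1856358.94; s = √(1856358.94/15) = 351.792
Cutoffs: 688.062 ± 2.5·351.792 → [-191.4, 1567.5]
Outside: 1992 → excluded.
Retained (n=15): Σ = 9017, mean = 9017/15 = 601.133

601.1 ms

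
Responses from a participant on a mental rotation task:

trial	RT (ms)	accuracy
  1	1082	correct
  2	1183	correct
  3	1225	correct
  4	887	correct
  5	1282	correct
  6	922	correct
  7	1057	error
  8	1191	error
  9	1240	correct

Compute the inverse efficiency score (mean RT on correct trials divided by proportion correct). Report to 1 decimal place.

1436.5 ms

Correct trials (n=7): 1082, 1183, 1225, 887, 1282, 922, 1240
Mean correct RT = 7821/7 = 1117.2857 ms
Proportion correct = 7/9
IES = 1117.2857 / (7/9) = 1436.510 ms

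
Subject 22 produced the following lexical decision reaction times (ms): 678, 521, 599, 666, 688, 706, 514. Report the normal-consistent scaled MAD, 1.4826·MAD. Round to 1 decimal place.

59.3 ms

Sorted: 514, 521, 599, 666, 678, 688, 706 → median = 666
|x − 666| sorted: 0, 12, 22, 40, 67, 145, 152 → MAD = 40
Robust SD ≈ 1.4826 × 40 = 59.304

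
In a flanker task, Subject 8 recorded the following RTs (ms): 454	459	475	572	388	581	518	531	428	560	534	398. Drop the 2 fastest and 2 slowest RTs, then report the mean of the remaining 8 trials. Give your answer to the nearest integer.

Sorted: 388, 398, 428, 454, 459, 475, 518, 531, 534, 560, 572, 581
Drop lowest 2 (388, 398) and highest 2 (572, 581)
Remaining (n=8): Σ = 3959, mean = 3959/8 = 494.875

495 ms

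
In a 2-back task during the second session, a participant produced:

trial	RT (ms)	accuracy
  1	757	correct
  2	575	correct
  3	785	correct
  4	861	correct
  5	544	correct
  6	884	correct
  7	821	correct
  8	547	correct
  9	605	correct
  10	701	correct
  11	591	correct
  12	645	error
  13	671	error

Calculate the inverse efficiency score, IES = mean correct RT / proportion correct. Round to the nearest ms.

824 ms

Correct trials (n=11): 757, 575, 785, 861, 544, 884, 821, 547, 605, 701, 591
Mean correct RT = 7671/11 = 697.3636 ms
Proportion correct = 11/13
IES = 697.3636 / (11/13) = 824.157 ms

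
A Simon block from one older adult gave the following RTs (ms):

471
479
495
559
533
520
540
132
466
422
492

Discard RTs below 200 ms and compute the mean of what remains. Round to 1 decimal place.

497.7 ms

Excluded: 132
Retained (n=10): Σ = 4977
Mean = 4977/10 = 497.7000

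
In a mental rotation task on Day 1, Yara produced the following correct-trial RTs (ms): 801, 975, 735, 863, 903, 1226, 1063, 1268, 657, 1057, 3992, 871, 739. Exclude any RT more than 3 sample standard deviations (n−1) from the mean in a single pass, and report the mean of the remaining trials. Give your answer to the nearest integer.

n = 13, ΣRT = 15150, M = 1165.385
Σ(x−M)² = 9067645.08; s = √(9067645.08/12) = 869.274
Cutoffs: 1165.385 ± 3·869.274 → [-1442.4, 3773.2]
Outside: 3992 → excluded.
Retained (n=12): Σ = 11158, mean = 11158/12 = 929.833

930 ms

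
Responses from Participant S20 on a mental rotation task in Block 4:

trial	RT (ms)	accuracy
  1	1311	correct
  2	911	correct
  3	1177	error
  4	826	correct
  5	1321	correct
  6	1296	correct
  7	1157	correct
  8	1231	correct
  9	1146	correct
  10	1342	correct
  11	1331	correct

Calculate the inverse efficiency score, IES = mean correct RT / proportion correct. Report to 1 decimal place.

1305.9 ms

Correct trials (n=10): 1311, 911, 826, 1321, 1296, 1157, 1231, 1146, 1342, 1331
Mean correct RT = 11872/10 = 1187.2000 ms
Proportion correct = 10/11
IES = 1187.2000 / (10/11) = 1305.920 ms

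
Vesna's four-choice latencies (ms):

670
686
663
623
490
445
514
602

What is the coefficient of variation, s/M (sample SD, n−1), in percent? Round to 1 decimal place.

n = 8, Σ = 4693, M = 586.6250
Σ(x−M)² = 58887.875; s = √(58887.875/7) = 91.7200
CV = 91.7200 / 586.6250 = 0.15635 = 15.635%

15.6%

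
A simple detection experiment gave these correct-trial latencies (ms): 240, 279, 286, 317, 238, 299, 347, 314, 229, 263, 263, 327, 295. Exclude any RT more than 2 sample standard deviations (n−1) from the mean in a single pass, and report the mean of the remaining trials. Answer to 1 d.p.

284.4 ms

n = 13, ΣRT = 3697, M = 284.385
Σ(x−M)² = 16139.08; s = √(16139.08/12) = 36.673
Cutoffs: 284.385 ± 2·36.673 → [211.0, 357.7]
No RTs fall outside the cutoffs; all 13 retained. Mean = 3697/13 = 284.385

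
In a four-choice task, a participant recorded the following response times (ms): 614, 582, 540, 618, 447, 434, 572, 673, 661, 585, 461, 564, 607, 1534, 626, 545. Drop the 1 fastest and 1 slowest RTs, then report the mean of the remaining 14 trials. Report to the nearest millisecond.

578 ms

Sorted: 434, 447, 461, 540, 545, 564, 572, 582, 585, 607, 614, 618, 626, 661, 673, 1534
Drop lowest 1 (434) and highest 1 (1534)
Remaining (n=14): Σ = 8095, mean = 8095/14 = 578.214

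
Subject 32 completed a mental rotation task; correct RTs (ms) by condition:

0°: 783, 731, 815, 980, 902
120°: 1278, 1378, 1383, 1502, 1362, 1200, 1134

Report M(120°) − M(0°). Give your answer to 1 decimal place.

477.4 ms

M(0°) = 4211/5 = 842.200
M(120°) = 9237/7 = 1319.571
Difference = 1319.571 − 842.200 = 477.371 ms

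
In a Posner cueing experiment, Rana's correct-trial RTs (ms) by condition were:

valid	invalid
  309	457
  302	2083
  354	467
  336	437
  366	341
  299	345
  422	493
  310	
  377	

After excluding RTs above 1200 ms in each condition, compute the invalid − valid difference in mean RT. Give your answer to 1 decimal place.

invalid: exclude 2083
M(valid) = 3075/9 = 341.667
M(invalid) = 2540/6 = 423.333
Difference = 423.333 − 341.667 = 81.667 ms

81.7 ms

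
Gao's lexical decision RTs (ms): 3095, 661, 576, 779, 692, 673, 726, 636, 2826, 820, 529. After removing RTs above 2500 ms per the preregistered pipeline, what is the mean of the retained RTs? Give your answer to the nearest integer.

Excluded: 2826, 3095
Retained (n=9): Σ = 6092
Mean = 6092/9 = 676.8889

677 ms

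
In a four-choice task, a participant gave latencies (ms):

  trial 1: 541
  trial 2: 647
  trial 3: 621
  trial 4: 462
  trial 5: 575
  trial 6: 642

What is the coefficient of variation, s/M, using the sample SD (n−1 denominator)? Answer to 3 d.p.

n = 6, Σ = 3488, M = 581.3333
Σ(x−M)² = 25473.333; s = √(25473.333/5) = 71.3769
CV = 71.3769 / 581.3333 = 0.12278

0.123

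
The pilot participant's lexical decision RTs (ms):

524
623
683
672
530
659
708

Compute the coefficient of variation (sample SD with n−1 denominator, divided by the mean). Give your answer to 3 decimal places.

n = 7, Σ = 4399, M = 628.4286
Σ(x−M)² = 32765.714; s = √(32765.714/6) = 73.8983
CV = 73.8983 / 628.4286 = 0.11759

0.118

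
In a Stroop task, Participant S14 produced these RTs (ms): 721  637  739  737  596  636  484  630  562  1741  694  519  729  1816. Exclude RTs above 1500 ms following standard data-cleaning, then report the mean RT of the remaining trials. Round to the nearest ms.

640 ms

Excluded: 1741, 1816
Retained (n=12): Σ = 7684
Mean = 7684/12 = 640.3333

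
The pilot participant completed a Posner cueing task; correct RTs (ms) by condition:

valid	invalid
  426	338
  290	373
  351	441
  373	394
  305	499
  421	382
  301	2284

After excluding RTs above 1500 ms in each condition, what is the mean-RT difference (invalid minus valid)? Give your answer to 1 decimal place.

52.1 ms

invalid: exclude 2284
M(valid) = 2467/7 = 352.429
M(invalid) = 2427/6 = 404.500
Difference = 404.500 − 352.429 = 52.071 ms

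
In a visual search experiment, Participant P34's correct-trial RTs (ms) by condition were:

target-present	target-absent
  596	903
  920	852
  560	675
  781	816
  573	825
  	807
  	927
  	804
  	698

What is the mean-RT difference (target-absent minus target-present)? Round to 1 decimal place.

125.9 ms

M(target-present) = 3430/5 = 686.000
M(target-absent) = 7307/9 = 811.889
Difference = 811.889 − 686.000 = 125.889 ms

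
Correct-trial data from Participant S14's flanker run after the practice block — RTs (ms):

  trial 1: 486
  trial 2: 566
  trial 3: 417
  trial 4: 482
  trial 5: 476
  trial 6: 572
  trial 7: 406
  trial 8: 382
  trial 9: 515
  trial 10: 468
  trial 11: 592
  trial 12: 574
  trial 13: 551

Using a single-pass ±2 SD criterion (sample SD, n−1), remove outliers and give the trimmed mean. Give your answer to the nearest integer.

499 ms

n = 13, ΣRT = 6487, M = 499.000
Σ(x−M)² = 58062.00; s = √(58062.00/12) = 69.559
Cutoffs: 499.000 ± 2·69.559 → [359.9, 638.1]
No RTs fall outside the cutoffs; all 13 retained. Mean = 6487/13 = 499.000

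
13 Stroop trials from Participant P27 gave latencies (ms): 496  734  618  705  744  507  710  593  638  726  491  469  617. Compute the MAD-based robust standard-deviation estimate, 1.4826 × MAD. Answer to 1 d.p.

160.1 ms

Sorted: 469, 491, 496, 507, 593, 617, 618, 638, 705, 710, 726, 734, 744 → median = 618
|x − 618| sorted: 0, 1, 20, 25, 87, 92, 108, 111, 116, 122, 126, 127, 149 → MAD = 108
Robust SD ≈ 1.4826 × 108 = 160.121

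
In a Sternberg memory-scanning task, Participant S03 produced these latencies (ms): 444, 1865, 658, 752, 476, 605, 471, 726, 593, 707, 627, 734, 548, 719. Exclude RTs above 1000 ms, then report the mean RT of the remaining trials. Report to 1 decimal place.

Excluded: 1865
Retained (n=13): Σ = 8060
Mean = 8060/13 = 620.0000

620.0 ms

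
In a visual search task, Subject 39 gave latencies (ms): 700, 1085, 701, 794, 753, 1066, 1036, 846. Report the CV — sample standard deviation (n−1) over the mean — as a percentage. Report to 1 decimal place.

18.9%

n = 8, Σ = 6981, M = 872.6250
Σ(x−M)² = 189643.875; s = √(189643.875/7) = 164.5964
CV = 164.5964 / 872.6250 = 0.18862 = 18.862%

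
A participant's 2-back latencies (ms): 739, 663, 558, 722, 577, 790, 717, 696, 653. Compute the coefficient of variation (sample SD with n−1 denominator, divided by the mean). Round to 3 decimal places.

0.111

n = 9, Σ = 6115, M = 679.4444
Σ(x−M)² = 45478.222; s = √(45478.222/8) = 75.3975
CV = 75.3975 / 679.4444 = 0.11097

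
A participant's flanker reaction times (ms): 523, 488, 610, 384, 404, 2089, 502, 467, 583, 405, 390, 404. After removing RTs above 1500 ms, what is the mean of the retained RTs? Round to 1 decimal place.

469.1 ms

Excluded: 2089
Retained (n=11): Σ = 5160
Mean = 5160/11 = 469.0909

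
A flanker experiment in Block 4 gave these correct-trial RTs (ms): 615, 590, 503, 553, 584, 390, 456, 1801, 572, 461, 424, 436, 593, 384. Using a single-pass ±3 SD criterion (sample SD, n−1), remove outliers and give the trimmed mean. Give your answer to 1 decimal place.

504.7 ms

n = 14, ΣRT = 8362, M = 597.286
Σ(x−M)² = 1644014.86; s = √(1644014.86/13) = 355.616
Cutoffs: 597.286 ± 3·355.616 → [-469.6, 1664.1]
Outside: 1801 → excluded.
Retained (n=13): Σ = 6561, mean = 6561/13 = 504.692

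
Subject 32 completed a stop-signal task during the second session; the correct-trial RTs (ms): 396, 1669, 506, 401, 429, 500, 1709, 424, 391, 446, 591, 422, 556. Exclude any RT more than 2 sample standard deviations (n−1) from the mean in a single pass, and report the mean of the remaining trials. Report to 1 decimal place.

n = 13, ΣRT = 8440, M = 649.231
Σ(x−M)² = 2602502.31; s = √(2602502.31/12) = 465.699
Cutoffs: 649.231 ± 2·465.699 → [-282.2, 1580.6]
Outside: 1669, 1709 → excluded.
Retained (n=11): Σ = 5062, mean = 5062/11 = 460.182

460.2 ms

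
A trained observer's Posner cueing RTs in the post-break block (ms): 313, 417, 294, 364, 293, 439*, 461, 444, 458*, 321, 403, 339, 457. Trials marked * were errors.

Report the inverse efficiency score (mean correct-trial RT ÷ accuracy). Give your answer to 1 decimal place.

Correct trials (n=11): 313, 417, 294, 364, 293, 461, 444, 321, 403, 339, 457
Mean correct RT = 4106/11 = 373.2727 ms
Proportion correct = 11/13
IES = 373.2727 / (11/13) = 441.140 ms

441.1 ms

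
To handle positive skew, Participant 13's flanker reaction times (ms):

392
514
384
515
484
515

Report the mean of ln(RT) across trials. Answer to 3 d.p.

6.139

ln(RT): 5.9713, 6.2422, 5.9506, 6.2442, 6.1821, 6.2442
Σ ln(RT) = 36.8345
Mean = 36.8345/6 = 6.13909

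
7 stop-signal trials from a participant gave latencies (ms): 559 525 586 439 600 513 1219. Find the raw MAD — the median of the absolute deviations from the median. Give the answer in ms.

Sorted: 439, 513, 525, 559, 586, 600, 1219 → median = 559
|x − 559|: 0, 34, 27, 120, 41, 46, 660
Sorted deviations: 0, 27, 34, 41, 46, 120, 660 → MAD = 41

41 ms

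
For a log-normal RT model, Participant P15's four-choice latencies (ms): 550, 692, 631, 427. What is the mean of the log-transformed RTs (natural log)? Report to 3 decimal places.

ln(RT): 6.3099, 6.5396, 6.4473, 6.0568
Σ ln(RT) = 25.3536
Mean = 25.3536/4 = 6.33840

6.338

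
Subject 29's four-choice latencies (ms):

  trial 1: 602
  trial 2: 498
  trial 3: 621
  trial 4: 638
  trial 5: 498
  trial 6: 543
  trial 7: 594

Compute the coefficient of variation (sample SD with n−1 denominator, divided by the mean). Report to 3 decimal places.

0.101

n = 7, Σ = 3994, M = 570.5714
Σ(x−M)² = 19919.714; s = √(19919.714/6) = 57.6190
CV = 57.6190 / 570.5714 = 0.10098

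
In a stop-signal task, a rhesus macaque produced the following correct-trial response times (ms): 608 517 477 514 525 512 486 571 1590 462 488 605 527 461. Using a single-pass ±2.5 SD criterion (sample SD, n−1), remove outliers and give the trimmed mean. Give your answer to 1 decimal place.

n = 14, ΣRT = 8343, M = 595.929
Σ(x−M)² = 1092814.93; s = √(1092814.93/13) = 289.936
Cutoffs: 595.929 ± 2.5·289.936 → [-128.9, 1320.8]
Outside: 1590 → excluded.
Retained (n=13): Σ = 6753, mean = 6753/13 = 519.462

519.5 ms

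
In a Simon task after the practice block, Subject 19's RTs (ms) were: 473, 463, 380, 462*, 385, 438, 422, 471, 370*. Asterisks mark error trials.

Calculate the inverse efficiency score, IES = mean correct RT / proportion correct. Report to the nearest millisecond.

557 ms

Correct trials (n=7): 473, 463, 380, 385, 438, 422, 471
Mean correct RT = 3032/7 = 433.1429 ms
Proportion correct = 7/9
IES = 433.1429 / (7/9) = 556.898 ms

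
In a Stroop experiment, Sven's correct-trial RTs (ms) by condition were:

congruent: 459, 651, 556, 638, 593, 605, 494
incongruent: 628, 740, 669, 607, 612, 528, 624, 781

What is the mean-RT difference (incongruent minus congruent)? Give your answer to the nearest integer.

78 ms

M(congruent) = 3996/7 = 570.857
M(incongruent) = 5189/8 = 648.625
Difference = 648.625 − 570.857 = 77.768 ms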